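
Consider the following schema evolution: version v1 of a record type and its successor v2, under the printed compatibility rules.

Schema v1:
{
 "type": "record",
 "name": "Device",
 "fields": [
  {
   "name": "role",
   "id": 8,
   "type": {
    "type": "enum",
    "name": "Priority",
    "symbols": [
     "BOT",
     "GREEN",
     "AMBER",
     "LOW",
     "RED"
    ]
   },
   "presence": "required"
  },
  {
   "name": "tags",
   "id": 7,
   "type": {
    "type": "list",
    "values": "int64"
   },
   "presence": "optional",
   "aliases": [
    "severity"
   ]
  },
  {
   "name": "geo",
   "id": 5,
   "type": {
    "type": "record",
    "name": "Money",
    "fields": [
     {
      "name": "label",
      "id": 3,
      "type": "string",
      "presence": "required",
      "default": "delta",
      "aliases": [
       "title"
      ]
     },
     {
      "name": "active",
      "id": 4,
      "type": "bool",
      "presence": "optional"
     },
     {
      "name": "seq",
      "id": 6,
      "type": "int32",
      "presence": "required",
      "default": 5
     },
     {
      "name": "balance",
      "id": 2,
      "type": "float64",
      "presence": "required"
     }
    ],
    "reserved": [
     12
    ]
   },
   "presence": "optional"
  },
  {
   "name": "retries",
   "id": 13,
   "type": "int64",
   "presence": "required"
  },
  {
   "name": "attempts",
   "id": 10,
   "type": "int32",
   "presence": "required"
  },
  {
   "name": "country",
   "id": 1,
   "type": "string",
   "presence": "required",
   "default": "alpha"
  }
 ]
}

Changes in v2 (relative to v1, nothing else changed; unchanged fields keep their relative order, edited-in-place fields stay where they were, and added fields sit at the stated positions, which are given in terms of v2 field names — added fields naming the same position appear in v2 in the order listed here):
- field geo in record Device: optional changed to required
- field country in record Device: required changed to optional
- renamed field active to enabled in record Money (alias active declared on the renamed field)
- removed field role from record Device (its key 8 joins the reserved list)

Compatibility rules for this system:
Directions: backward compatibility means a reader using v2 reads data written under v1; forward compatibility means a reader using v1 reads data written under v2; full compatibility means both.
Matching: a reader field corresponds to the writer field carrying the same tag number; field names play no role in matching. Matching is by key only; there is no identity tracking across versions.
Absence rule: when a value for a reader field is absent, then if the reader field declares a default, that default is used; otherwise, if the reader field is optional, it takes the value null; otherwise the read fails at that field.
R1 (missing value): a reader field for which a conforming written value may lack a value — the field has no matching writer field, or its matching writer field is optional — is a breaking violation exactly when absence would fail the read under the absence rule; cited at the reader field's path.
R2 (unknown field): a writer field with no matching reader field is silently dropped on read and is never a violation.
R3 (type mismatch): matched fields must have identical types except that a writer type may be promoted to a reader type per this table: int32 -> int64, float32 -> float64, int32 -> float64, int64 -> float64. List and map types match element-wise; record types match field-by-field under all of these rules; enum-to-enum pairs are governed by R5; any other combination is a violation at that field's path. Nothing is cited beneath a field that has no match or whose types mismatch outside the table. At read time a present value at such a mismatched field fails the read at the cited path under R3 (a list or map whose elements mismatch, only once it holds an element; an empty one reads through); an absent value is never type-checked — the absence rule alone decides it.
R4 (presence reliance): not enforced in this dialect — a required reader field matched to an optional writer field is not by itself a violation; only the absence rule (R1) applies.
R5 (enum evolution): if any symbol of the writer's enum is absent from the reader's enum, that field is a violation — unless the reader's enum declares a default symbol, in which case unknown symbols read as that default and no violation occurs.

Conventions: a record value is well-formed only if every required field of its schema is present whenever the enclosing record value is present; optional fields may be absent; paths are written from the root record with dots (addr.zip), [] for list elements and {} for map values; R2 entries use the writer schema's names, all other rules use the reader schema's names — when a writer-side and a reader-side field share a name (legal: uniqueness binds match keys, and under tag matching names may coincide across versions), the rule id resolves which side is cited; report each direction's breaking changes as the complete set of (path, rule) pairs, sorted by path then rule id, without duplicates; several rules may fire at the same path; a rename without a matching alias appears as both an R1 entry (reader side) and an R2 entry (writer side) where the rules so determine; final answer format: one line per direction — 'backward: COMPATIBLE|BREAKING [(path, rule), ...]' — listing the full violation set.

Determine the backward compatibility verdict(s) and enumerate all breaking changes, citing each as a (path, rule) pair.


each type pair in Device: writer, then reader
backward on Device — v2 reading data written by v1:
  tags: paired with writer tags (list<int64> -> list<int64>; writer optional)
  geo: paired with writer geo (Money -> Money; writer optional)
  retries: paired with writer retries (int64 -> int64; writer required)
  attempts: paired with writer attempts (int32 -> int32; writer required)
  country: paired with writer country (string -> string; writer required)
  role (writer side), unknown to reader
  geo.label: paired with writer geo.label (string -> string; writer required)
  geo.enabled: paired with writer geo.active (bool -> bool; writer optional)
  geo.seq: paired with writer geo.seq (int32 -> int32; writer required)
  geo.balance: paired with writer geo.balance (float64 -> float64; writer required)
  violation R1 at geo
  => backward: BREAKING (1)
the other Device changes do not affect what is asked:
  field country in record Device: required changed to optional -> inert for the asked Device verdict: nothing fires
  renamed field active to enabled in record Money (alias active declared on the renamed field) -> inert for the asked Device verdict: nothing fires
  removed field role from record Device (its key 8 joins the reserved list) -> matters only for Device's forward compatibility — outside the asked direction

backward: BREAKING [(geo, R1)]


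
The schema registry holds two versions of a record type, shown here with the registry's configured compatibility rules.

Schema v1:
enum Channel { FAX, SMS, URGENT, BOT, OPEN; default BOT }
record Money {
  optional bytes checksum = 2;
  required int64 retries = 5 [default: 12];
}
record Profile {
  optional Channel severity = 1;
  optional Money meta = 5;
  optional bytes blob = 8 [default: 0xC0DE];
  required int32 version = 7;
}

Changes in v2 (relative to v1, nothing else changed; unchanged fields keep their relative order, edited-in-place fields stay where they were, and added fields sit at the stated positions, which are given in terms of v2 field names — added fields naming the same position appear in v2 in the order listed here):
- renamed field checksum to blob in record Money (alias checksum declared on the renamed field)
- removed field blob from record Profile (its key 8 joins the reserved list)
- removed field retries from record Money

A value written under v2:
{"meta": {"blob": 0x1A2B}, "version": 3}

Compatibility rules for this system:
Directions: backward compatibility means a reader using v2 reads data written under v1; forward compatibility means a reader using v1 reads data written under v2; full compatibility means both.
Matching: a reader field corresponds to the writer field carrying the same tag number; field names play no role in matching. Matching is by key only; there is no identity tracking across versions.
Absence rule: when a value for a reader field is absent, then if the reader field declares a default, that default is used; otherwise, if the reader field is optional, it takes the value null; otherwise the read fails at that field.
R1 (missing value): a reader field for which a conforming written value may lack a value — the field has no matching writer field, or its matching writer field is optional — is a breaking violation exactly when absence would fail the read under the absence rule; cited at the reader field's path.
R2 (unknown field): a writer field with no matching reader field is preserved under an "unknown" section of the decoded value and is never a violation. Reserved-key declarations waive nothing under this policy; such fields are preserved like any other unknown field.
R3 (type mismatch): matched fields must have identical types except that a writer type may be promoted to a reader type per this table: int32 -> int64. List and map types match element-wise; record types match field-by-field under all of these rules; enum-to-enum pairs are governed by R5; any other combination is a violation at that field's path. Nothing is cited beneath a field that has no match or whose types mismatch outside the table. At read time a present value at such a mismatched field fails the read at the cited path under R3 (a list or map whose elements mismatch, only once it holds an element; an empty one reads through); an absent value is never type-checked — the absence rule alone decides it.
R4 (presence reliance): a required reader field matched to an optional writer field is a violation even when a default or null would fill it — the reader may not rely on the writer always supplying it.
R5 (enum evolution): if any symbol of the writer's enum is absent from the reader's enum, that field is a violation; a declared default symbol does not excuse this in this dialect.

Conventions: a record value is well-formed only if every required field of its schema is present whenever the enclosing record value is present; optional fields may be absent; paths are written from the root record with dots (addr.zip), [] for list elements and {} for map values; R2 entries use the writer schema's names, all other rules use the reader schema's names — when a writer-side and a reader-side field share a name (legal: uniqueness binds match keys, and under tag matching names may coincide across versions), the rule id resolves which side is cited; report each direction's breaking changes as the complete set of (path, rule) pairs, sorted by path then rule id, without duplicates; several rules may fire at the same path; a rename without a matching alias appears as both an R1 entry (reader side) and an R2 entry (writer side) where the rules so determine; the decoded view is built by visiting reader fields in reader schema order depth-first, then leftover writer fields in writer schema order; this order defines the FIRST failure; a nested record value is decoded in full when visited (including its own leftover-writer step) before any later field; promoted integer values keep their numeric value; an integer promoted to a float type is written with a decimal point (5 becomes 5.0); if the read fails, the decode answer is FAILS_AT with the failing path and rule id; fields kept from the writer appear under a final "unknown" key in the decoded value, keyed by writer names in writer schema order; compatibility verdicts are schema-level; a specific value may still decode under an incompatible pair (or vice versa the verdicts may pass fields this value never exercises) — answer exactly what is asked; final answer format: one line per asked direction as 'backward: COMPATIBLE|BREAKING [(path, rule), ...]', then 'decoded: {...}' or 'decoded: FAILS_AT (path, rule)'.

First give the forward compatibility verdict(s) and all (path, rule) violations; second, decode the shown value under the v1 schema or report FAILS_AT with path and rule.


forward: COMPATIBLE []; decoded: {"severity": null, "meta": {"checksum": 0x1A2B, "retries": 12}, "blob": 0xC0DE, "version": 3}

in Profile below, arrows point writer -> reader
forward for Profile (reader v1, writer v2):
  Channel -> Channel, writer optional: severity aligns to severity
  Money -> Money, writer optional: meta aligns to meta
  blob has no writer counterpart
  int32 -> int32, writer required: version aligns to version
  bytes -> bytes, writer optional: meta.checksum aligns to meta.blob
  meta.retries has no writer counterpart
  => forward: COMPATIBLE
decoding the Profile value with the v1 reader:
  severity := null (absent, optional -> null)
  meta.checksum := 0x1A2B (from writer blob)
  meta.retries := 12 (absent -> default)
  blob := 0xC0DE (absent -> default)
  version := 3
  => decoded: {"severity": null, "meta": {"checksum": 0x1A2B, "retries": 12}, "blob": 0xC0DE, "version": 3}
ruling out the remaining Profile differences:
  renamed field checksum to blob in record Money (alias checksum declared on the renamed field) -> triggers nothing under Profile's printed rules — same verdict
  removed field blob from record Profile (its key 8 joins the reserved list) -> triggers nothing under Profile's printed rules — same verdict
  removed field retries from record Money -> triggers nothing under Profile's printed rules — same verdict


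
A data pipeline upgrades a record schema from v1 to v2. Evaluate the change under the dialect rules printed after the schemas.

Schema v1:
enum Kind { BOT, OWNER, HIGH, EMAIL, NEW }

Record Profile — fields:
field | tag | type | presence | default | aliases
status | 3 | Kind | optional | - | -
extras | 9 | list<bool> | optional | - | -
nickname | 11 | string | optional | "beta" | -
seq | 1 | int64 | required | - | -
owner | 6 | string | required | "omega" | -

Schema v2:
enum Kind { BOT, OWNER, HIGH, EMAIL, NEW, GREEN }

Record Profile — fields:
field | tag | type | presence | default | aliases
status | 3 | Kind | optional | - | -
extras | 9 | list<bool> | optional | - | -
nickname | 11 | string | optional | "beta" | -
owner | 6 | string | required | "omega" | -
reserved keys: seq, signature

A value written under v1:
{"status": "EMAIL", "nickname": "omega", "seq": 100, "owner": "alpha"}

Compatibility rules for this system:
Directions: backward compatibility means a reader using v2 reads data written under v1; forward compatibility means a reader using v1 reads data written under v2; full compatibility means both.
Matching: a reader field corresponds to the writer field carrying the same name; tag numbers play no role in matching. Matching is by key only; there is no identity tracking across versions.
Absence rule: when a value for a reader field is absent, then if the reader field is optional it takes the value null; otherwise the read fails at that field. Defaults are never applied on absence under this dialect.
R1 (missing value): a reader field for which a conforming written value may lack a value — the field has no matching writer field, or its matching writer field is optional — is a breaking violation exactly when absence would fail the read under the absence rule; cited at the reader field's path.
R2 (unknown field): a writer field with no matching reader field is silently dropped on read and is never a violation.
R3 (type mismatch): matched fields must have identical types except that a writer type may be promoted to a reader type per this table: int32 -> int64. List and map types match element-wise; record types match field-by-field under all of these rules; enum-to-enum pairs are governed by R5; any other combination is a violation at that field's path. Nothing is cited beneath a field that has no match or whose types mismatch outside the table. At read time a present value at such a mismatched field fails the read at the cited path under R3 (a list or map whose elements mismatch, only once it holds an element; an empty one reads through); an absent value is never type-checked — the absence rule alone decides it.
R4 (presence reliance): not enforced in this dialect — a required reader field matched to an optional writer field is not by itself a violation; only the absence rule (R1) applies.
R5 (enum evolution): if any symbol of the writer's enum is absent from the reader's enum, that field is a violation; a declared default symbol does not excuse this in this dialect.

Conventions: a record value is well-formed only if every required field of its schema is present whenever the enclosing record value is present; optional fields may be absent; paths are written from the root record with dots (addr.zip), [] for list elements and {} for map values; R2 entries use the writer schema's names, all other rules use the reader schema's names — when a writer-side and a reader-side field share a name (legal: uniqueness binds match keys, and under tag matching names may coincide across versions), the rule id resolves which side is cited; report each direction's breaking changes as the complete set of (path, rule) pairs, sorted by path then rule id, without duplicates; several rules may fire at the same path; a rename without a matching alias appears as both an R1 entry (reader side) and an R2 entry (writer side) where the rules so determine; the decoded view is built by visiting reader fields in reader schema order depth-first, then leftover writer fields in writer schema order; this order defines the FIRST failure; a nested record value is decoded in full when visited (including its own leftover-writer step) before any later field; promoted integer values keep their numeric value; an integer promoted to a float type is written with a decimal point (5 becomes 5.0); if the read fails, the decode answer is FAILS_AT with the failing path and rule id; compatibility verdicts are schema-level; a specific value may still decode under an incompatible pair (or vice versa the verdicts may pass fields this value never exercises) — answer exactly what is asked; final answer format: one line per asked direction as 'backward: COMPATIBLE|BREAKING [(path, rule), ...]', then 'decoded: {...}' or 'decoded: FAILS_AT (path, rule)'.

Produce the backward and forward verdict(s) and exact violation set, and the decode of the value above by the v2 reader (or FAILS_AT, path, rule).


the writer's type comes first in each Profile pair
backward analysis of Profile with v2 as reader and v1 as writer:
  status: Kind -> Kind, writer optional; from status
  extras: list<bool> -> list<bool>, writer optional; from extras
  nickname: string -> string, writer optional; from nickname
  owner: string -> string, writer required; from owner
  writer seq: unknown to reader
  => backward verdict for Profile: COMPATIBLE, no violations
forward analysis of Profile with v1 as reader and v2 as writer:
  status: Kind -> Kind, writer optional; from status
  extras: list<bool> -> list<bool>, writer optional; from extras
  nickname: string -> string, writer optional; from nickname
  seq: no writer match
  owner: string -> string, writer required; from owner
  rule R1 violated at seq
  rule R5 violated at status
  => 2 violation(s): forward is BREAKING for Profile
decode (reader v2):
  status := "EMAIL"
  extras := null (absent, optional -> null)
  nickname := "omega"
  owner := "alpha"
  writer seq: unknown -> dropped
  => decoded: {"status": "EMAIL", "extras": null, "nickname": "omega", "owner": "alpha"}

backward: COMPATIBLE []; forward: BREAKING [(seq, R1), (status, R5)]; decoded: {"status": "EMAIL", "extras": null, "nickname": "omega", "owner": "alpha"}


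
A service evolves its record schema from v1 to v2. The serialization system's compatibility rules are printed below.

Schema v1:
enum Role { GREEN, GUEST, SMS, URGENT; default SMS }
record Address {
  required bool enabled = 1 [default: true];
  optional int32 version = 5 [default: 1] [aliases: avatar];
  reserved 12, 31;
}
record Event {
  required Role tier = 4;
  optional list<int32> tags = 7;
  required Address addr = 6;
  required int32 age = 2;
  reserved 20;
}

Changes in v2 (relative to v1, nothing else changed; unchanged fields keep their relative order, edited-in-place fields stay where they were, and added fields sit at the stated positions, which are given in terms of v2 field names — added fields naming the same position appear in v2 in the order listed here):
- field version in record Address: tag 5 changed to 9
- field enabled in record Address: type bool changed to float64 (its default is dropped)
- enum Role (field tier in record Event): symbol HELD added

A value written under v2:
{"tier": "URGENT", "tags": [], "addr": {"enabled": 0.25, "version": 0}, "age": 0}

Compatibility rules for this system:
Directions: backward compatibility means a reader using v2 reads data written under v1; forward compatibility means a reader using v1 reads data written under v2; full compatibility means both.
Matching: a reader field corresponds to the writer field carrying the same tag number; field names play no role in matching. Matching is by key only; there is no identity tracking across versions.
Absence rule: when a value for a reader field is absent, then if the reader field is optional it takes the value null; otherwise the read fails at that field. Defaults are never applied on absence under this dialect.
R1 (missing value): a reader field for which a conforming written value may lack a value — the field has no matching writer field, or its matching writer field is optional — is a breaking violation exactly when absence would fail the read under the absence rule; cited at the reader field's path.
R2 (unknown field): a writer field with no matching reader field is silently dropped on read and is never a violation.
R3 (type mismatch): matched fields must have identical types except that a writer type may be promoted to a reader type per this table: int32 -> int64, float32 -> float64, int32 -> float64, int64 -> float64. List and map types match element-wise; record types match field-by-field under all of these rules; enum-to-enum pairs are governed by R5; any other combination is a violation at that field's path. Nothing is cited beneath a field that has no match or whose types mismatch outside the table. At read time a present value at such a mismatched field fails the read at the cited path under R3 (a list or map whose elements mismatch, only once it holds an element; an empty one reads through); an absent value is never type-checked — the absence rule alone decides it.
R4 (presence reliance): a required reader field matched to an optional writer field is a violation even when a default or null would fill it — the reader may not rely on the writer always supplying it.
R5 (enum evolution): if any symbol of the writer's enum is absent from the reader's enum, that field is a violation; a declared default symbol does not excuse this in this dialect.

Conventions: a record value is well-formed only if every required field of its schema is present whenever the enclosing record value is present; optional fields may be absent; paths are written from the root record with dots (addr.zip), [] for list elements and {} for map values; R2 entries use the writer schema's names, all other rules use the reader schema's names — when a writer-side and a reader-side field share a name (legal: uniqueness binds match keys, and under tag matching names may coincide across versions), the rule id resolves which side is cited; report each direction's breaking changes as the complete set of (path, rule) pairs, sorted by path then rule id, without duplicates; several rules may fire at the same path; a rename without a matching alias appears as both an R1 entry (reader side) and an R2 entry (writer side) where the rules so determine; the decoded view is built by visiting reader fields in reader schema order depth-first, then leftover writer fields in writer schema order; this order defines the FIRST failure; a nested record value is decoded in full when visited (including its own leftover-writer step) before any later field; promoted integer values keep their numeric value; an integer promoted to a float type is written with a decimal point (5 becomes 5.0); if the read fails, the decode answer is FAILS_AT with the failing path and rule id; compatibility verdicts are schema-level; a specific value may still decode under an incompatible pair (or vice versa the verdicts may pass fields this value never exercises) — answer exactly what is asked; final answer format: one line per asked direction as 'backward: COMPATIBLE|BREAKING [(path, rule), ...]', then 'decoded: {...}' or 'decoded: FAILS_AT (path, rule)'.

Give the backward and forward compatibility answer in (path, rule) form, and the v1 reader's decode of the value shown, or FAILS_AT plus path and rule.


in Event below, arrows point writer -> reader
backward for Event (reader v2, writer v1):
  tier <- tier (Role -> Role, writer required)
  tags <- tags (list<int32> -> list<int32>, writer optional)
  addr <- addr (Address -> Address, writer required)
  age <- age (int32 -> int32, writer required)
  addr.enabled <- addr.enabled (bool -> float64, writer required)
  no writer field matches reader addr.version
  writer field addr.version has no reader counterpart
  violation R3 at addr.enabled
  => backward: BREAKING (1)
forward for Event (reader v1, writer v2):
  tier <- tier (Role -> Role, writer required)
  tags <- tags (list<int32> -> list<int32>, writer optional)
  addr <- addr (Address -> Address, writer required)
  age <- age (int32 -> int32, writer required)
  addr.enabled <- addr.enabled (float64 -> bool, writer required)
  no writer field matches reader addr.version
  writer field addr.version has no reader counterpart
  violation R3 at addr.enabled
  violation R5 at tier
  => forward: BREAKING (2)
migrating the Event value to v1:
  tier := "URGENT"
  tags := []
  read fails at addr.enabled under R3
  => FAILS_AT (addr.enabled, R3)

backward: BREAKING [(addr.enabled, R3)]; forward: BREAKING [(addr.enabled, R3), (tier, R5)]; decoded: FAILS_AT (addr.enabled, R3)


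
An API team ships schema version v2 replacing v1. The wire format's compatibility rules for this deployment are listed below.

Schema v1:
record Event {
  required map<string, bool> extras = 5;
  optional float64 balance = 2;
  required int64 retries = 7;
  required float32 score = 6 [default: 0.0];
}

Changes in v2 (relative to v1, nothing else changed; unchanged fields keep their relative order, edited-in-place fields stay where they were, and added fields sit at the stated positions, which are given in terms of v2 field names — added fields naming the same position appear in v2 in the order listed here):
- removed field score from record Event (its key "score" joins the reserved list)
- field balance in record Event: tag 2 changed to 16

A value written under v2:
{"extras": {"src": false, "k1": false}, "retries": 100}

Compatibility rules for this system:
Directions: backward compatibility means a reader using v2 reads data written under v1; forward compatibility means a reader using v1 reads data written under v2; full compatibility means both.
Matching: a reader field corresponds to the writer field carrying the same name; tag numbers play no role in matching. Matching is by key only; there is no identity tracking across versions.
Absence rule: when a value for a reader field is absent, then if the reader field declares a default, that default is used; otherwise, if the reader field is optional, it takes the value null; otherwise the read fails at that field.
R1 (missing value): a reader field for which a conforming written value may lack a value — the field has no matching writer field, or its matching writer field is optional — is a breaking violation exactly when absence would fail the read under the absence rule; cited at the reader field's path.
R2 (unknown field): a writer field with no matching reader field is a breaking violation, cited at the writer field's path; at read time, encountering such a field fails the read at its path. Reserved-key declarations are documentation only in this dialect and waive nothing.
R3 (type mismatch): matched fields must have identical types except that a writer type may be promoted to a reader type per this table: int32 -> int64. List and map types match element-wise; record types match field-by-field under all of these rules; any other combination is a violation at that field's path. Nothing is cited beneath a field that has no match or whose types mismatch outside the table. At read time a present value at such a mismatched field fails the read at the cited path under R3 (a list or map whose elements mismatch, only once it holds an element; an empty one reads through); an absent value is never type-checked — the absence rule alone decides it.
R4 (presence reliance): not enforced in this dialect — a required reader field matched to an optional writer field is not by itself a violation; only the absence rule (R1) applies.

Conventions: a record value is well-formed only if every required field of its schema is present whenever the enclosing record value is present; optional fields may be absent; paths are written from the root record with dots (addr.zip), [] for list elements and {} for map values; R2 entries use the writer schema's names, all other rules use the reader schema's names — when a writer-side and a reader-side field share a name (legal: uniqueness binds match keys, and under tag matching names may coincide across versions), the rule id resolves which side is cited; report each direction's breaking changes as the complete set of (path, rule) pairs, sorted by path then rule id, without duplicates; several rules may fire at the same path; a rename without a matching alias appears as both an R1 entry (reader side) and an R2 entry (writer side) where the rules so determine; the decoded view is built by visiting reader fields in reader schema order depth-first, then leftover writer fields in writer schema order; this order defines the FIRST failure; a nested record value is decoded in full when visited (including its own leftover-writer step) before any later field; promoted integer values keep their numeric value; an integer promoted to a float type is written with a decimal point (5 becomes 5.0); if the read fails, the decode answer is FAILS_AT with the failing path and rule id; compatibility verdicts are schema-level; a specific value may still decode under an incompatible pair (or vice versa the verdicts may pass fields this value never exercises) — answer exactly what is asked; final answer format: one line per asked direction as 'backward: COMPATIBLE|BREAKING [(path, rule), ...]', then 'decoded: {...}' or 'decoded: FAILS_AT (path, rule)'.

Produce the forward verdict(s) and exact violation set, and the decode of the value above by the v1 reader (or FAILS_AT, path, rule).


forward: COMPATIBLE []; decoded: {"extras": {"src": false, "k1": false}, "balance": null, "retries": 100, "score": 0.0}

arrows below run writer -> reader for Event
forward on Event — v1 reading data written by v2:
  extras: map<string, bool> -> map<string, bool>, writer required; from extras
  balance: float64 -> float64, writer optional; from balance
  retries: int64 -> int64, writer required; from retries
  score: no writer-side match
  => no violations; forward on Event: COMPATIBLE
decode (reader v1):
  extras := {"src": false, "k1": false}
  balance := null (absent, optional -> null)
  retries := 100
  score := 0.0 (absent -> default)
  => decoded: {"extras": {"src": false, "k1": false}, "balance": null, "retries": 100, "score": 0.0}
remaining Event differences; none change what is asked:
  removed field score from record Event (its key "score" joins the reserved list) -> matters only for Event's backward compatibility — outside the asked direction
  field balance in record Event: tag 2 changed to 16 -> inert for the asked Event verdict: nothing fires


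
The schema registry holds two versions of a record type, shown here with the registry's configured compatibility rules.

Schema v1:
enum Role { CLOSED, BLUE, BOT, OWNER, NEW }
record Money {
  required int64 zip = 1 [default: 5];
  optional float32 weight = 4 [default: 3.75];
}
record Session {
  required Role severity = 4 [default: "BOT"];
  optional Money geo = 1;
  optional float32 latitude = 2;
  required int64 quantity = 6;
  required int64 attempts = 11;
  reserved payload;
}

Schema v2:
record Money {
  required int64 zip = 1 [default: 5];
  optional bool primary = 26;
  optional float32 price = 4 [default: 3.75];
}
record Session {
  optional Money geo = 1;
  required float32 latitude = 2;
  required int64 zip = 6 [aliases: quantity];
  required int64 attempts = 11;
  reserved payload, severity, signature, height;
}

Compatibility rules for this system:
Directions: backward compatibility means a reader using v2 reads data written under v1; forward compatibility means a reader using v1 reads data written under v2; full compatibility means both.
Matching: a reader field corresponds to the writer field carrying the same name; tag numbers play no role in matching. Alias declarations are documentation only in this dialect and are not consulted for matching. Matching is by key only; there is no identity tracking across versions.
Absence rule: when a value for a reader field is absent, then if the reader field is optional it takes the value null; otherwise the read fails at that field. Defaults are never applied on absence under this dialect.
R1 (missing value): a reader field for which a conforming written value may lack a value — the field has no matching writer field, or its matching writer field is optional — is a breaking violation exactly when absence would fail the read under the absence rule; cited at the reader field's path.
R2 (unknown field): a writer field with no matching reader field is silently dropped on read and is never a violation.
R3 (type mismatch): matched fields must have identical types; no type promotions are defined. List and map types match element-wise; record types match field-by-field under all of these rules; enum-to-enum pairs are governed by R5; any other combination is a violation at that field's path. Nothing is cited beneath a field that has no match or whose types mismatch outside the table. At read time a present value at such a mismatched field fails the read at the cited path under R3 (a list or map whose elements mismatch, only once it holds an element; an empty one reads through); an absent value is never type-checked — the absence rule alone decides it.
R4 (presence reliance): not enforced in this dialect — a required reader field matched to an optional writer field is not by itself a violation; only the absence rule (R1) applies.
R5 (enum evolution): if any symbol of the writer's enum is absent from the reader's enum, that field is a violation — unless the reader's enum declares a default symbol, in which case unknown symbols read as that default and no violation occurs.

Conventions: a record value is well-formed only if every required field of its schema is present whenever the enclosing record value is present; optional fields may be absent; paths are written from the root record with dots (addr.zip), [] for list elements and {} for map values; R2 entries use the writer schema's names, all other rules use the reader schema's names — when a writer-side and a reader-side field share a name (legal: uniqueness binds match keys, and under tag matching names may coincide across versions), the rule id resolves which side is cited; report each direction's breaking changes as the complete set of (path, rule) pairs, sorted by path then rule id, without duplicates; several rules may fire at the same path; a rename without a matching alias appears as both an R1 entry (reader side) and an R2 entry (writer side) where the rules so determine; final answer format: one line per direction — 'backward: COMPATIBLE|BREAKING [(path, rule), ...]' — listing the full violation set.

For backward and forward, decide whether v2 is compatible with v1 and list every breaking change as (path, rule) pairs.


backward: BREAKING [(latitude, R1), (zip, R1)]; forward: BREAKING [(quantity, R1), (severity, R1)]

in Session below, arrows point writer -> reader
backward analysis of Session with v2 as reader and v1 as writer:
  geo: Money -> Money, writer optional; from geo
  latitude: float32 -> float32, writer optional; from latitude
  zip has no writer counterpart
  attempts: int64 -> int64, writer required; from attempts
  writer severity: unknown to reader
  writer quantity: unknown to reader
  geo.zip: int64 -> int64, writer required; from geo.zip
  geo.primary has no writer counterpart
  geo.price has no writer counterpart
  writer geo.weight: unknown to reader
  rule R1 violated at latitude
  rule R1 violated at zip
  backward on Session therefore BREAKING (2)
forward analysis of Session with v1 as reader and v2 as writer:
  severity has no writer counterpart
  geo: Money -> Money, writer optional; from geo
  latitude: float32 -> float32, writer required; from latitude
  quantity has no writer counterpart
  attempts: int64 -> int64, writer required; from attempts
  writer zip: unknown to reader
  geo.zip: int64 -> int64, writer required; from geo.zip
  geo.weight has no writer counterpart
  writer geo.primary: unknown to reader
  writer geo.price: unknown to reader
  rule R1 violated at quantity
  rule R1 violated at severity
  forward on Session therefore BREAKING (2)


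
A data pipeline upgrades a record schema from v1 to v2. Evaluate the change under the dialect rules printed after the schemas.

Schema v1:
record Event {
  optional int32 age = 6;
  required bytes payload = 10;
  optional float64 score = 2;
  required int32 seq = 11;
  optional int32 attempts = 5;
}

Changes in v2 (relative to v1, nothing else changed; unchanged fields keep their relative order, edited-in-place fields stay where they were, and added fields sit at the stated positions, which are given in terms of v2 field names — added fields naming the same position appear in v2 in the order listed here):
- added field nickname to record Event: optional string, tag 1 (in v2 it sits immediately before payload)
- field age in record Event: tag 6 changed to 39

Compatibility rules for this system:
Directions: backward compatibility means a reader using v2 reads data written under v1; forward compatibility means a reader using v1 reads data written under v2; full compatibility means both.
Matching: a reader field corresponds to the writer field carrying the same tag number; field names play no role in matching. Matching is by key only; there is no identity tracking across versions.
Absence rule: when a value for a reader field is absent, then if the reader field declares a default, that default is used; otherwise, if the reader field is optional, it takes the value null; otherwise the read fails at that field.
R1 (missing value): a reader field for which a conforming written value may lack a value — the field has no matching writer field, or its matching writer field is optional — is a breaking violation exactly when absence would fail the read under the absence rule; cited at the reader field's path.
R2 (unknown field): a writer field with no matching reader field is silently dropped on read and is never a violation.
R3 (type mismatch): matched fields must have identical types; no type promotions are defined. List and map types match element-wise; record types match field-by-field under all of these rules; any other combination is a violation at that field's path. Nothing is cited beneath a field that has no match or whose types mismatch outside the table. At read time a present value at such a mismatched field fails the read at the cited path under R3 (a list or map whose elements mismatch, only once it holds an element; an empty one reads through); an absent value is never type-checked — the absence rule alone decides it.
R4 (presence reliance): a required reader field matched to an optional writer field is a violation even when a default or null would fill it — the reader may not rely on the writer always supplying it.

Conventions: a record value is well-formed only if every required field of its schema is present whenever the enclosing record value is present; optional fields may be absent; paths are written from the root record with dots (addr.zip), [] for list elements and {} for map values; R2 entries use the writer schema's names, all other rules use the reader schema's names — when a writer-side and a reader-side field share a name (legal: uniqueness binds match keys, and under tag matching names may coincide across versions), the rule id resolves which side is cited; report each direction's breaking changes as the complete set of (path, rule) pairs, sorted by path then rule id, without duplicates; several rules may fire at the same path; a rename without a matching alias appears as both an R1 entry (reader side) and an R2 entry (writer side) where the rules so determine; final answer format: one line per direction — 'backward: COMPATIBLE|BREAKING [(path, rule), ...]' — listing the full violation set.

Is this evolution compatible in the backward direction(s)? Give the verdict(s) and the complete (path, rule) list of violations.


backward: COMPATIBLE []

the writer's type comes first in each Event pair
backward analysis of Event with v2 as reader and v1 as writer:
  age has no writer counterpart
  nickname has no writer counterpart
  bytes -> bytes, writer required: payload aligns to payload
  float64 -> float64, writer optional: score aligns to score
  int32 -> int32, writer required: seq aligns to seq
  int32 -> int32, writer optional: attempts aligns to attempts
  writer age: unknown to reader
  nothing fires on Event: backward is COMPATIBLE
remaining Event differences; none change what is asked:
  added field nickname to record Event: optional string, tag 1 (in v2 it sits immediately before payload) -> inert for the asked Event verdict: nothing fires
  field age in record Event: tag 6 changed to 39 -> inert for the asked Event verdict: nothing fires
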